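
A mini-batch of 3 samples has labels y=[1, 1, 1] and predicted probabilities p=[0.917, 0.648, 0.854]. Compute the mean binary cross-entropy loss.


L[0] = -ln(0.917) = 0.0866
L[1] = -ln(0.648) = 0.4339
L[2] = -ln(0.854) = 0.1578
mean = (0.0866 + 0.4339 + 0.1578)/3 = 0.2261

0.2261


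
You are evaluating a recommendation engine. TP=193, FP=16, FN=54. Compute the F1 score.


Precision = 193/209 = 0.9234
Recall = 193/247 = 0.7814
F1 = 2·P·R/(P+R) = 2·TP/(2·TP+FP+FN) = 386/(386+16+54) = 386/456 = 0.8465

0.8465


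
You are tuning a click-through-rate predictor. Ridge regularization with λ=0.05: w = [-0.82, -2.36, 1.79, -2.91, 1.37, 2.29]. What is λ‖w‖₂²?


‖w‖₂² = (-0.82)² + (-2.36)² + (1.79)² + (-2.91)² + (1.37)² + (2.29)²
     = 0.6724 + 5.5696 + 3.2041 + 8.4681 + 1.8769 + 5.2441
     = 25.0352
λ·‖w‖₂² = 0.05·25.0352 = 1.25176

1.25176


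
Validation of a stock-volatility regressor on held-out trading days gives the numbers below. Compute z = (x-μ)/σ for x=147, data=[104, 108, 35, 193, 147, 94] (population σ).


μ = 113.5, σ = 48.4863
z = (147 - 113.5)/48.4863 = 0.6909

0.6909


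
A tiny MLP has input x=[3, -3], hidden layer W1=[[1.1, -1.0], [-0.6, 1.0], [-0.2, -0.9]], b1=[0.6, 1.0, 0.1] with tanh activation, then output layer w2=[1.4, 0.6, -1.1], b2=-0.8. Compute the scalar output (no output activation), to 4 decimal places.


z1[0] = (1.1)·(3) + (-1.0)·(-3) + 0.6 = 6.9
z1[1] = (-0.6)·(3) + (1.0)·(-3) + 1.0 = -3.8
z1[2] = (-0.2)·(3) + (-0.9)·(-3) + 0.1 = 2.2
h = tanh(z1) = [1.0, -0.999, 0.9757]
output = (1.4)·(1.0) + (0.6)·(-0.999) + (-1.1)·(0.9757) - 0.8 = -1.0727

-1.0727


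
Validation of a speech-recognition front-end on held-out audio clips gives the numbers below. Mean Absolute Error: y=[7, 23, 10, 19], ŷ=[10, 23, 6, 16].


Absolute errors: |7-10|=3, |23-23|=0, |10-6|=4, |19-16|=3
Sum = 10
MAE = 10/4 = 5/2

5/2


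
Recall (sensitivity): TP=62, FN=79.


Recall = TP/(TP+FN)
= 62/(62+79)
= 62/141 = 43.97%

43.97%


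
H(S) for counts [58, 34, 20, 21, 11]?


Probabilities: [58/144, 34/144, 20/144, 21/144, 11/144] ≈ [0.4028, 0.2361, 0.1389, 0.1458, 0.0764]
H = -((58/144)·log₂(58/144) + (34/144)·log₂(34/144) + (20/144)·log₂(20/144) + (21/144)·log₂(21/144) + (11/144)·log₂(11/144))
  = 2.1042 bits

2.1042 bits


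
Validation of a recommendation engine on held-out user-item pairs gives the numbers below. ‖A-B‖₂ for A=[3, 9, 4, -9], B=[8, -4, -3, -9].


d = √((3-8)² + (9+ 4)² + (4+ 3)² + (-9+ 9)²)
  = √(25 + 169 + 49 + 0)
  = √243 = 15.5885

15.5885


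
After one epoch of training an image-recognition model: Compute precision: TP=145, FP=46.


Precision = TP/(TP+FP)
= 145/(145+46)
= 145/191 = 75.92%

75.92%


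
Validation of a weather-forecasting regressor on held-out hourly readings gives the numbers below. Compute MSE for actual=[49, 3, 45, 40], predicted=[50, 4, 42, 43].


Squared errors: (49-50)²=1, (3-4)²=1, (45-42)²=9, (40-43)²=9
Sum = 20
MSE = 20/4 = 5

5


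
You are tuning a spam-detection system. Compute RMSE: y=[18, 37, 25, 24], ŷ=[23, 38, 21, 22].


MSE = 46/4 = 11.5
RMSE = √(46/4) = 3.3912

3.3912


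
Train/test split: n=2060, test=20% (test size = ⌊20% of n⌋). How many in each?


Test = ⌊2060·20/100⌋ = 412
Train = 2060 - 412 = 1648

Train: 1648, Test: 412


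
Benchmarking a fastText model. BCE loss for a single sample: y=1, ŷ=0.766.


BCE = -[y·ln(p) + (1-y)·ln(1-p)]
= -1·ln(0.766) - 0
= -ln(0.766) = 0.2666

0.2666


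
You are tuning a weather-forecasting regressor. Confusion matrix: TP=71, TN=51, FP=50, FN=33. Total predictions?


Total = TP + TN + FP + FN
= 71 + 51 + 50 + 33
= 205
(Predicted positive: 121, predicted negative: 84)

205


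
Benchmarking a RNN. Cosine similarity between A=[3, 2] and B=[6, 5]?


A·B = 3·6 + 2·5 = 28
‖A‖ = √13 = 3.6056, ‖B‖ = √61 = 7.8102
cos = 28/(√13·√61) = 28/√793 = 0.9943

0.9943


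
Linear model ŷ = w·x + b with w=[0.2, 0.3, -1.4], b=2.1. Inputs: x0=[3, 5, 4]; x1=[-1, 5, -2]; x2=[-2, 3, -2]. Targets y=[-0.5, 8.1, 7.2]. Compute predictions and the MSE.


ŷ0 = (0.2)·(3) + (0.3)·(5) + (-1.4)·(4) + 2.1 = -1.4
ŷ1 = (0.2)·(-1) + (0.3)·(5) + (-1.4)·(-2) + 2.1 = 6.2
ŷ2 = (0.2)·(-2) + (0.3)·(3) + (-1.4)·(-2) + 2.1 = 5.4
errors² = [0.81, 3.61, 3.24]
MSE = 7.6600/3 = 2.5533

2.5533


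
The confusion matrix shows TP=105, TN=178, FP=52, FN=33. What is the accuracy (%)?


Accuracy = (TP+TN)/(TP+TN+FP+FN)
= (105+178)/(368)
= 283/368 = 76.9%

76.9%


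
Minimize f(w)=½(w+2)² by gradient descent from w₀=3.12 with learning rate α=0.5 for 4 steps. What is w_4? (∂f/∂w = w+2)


step 1: grad = 3.12+2 = 5.12; w = 3.12 - 0.5·(5.12) = 0.56
step 2: grad = 0.56+2 = 2.56; w = 0.56 - 0.5·(2.56) = -0.72
step 3: grad = -0.72+2 = 1.28; w = -0.72 - 0.5·(1.28) = -1.36
step 4: grad = -1.36+2 = 0.64; w = -1.36 - 0.5·(0.64) = -1.68

-1.68


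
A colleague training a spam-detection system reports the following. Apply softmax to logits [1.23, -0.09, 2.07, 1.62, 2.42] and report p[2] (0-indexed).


Exponentials: e^1.23=3.4212, e^-0.09=0.9139, e^2.07=7.9248, e^1.62=5.0531, e^2.42=11.2459
Sum = 28.5589
Softmax = [0.1198, 0.032, 0.2775, 0.1769, 0.3938]
p[2] = 7.9248/28.5589 = 0.2775

0.2775


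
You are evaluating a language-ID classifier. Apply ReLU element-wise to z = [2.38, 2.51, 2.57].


ReLU(2.38) = max(0, 2.38) = 2.38
ReLU(2.51) = max(0, 2.51) = 2.51
ReLU(2.57) = max(0, 2.57) = 2.57
result = [2.38, 2.51, 2.57]

[2.38, 2.51, 2.57]


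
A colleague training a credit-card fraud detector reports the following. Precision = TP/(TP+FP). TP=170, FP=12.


Precision = TP/(TP+FP)
= 170/(170+12)
= 170/182 = 93.41%

93.41%


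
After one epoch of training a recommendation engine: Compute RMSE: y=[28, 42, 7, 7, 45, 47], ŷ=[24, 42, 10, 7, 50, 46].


MSE = 51/6 = 8.5
RMSE = √(51/6) = 2.9155

2.9155


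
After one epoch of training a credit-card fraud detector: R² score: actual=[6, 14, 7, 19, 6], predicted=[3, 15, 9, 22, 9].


ȳ = 10.4
SS_res = Σ(y-ŷ)² = 32
SS_tot = Σ(y-ȳ)² = 137.2
R² = 1 - SS_res/SS_tot = 1 - 0.2332 = 0.7668

0.7668


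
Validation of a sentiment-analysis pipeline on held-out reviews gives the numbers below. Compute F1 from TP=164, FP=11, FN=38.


Precision = 164/175 = 0.9371
Recall = 164/202 = 0.8119
F1 = 2·P·R/(P+R) = 2·TP/(2·TP+FP+FN) = 328/(328+11+38) = 328/377 = 0.87

0.87


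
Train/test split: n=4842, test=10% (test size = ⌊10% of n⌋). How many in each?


Test = ⌊4842·10/100⌋ = 484
Train = 4842 - 484 = 4358

Train: 4358, Test: 484


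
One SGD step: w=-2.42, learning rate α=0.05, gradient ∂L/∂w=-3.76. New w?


w_new = w - α·∇
= -2.42 - 0.05·-3.76
= -2.42 + 0.188
= -2.232

-2.232


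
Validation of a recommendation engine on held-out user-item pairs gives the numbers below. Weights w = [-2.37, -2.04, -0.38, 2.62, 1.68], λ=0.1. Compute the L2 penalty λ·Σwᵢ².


‖w‖₂² = (-2.37)² + (-2.04)² + (-0.38)² + (2.62)² + (1.68)²
     = 5.6169 + 4.1616 + 0.1444 + 6.8644 + 2.8224
     = 19.6097
λ·‖w‖₂² = 0.1·19.6097 = 1.96097

1.96097


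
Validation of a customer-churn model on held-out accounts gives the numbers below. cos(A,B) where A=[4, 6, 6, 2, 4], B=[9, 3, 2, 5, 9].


A·B = 4·9 + 6·3 + 6·2 + 2·5 + 4·9 = 112
‖A‖ = √108 = 10.3923, ‖B‖ = √200 = 14.1421
cos = 112/(√108·√200) = 112/√21600 = 0.7621

0.7621


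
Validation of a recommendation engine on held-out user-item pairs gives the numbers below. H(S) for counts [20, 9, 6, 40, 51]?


Probabilities: [20/126, 9/126, 6/126, 40/126, 51/126] ≈ [0.1587, 0.0714, 0.0476, 0.3175, 0.4048]
H = -((20/126)·log₂(20/126) + (9/126)·log₂(9/126) + (6/126)·log₂(6/126) + (40/126)·log₂(40/126) + (51/126)·log₂(51/126))
  = 1.9563 bits

1.9563 bits


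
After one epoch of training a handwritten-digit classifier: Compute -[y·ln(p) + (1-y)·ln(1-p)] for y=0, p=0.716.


BCE = -[y·ln(p) + (1-y)·ln(1-p)]
= -0 - 1·ln(1-0.716)
= -ln(0.284) = 1.2588

1.2588


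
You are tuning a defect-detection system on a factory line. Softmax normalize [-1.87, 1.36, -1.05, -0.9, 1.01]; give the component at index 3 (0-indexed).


Exponentials: e^-1.87=0.1541, e^1.36=3.8962, e^-1.05=0.3499, e^-0.9=0.4066, e^1.01=2.7456
Sum = 7.5524
Softmax = [0.0204, 0.5159, 0.0463, 0.0538, 0.3635]
p[3] = 0.4066/7.5524 = 0.0538

0.0538


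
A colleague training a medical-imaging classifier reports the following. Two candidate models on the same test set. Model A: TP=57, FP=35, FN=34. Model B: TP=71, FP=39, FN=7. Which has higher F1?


Model A: P=57/92=0.6196, R=57/91=0.6264, F1=2PR/(P+R)=2TP/(2TP+FP+FN)=114/183=0.623
Model B: P=71/110=0.6455, R=71/78=0.9103, F1=2PR/(P+R)=2TP/(2TP+FP+FN)=142/188=0.7553
0.623 < 0.7553 → Model B

Model B


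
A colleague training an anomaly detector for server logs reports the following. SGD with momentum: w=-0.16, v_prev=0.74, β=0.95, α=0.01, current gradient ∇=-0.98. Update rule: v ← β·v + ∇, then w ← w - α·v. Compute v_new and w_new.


v_new = 0.95·0.74 - 0.98 = 0.703 - 0.98 = -0.277
w_new = -0.16 - 0.01·-0.277 = -0.16 + 0.00277 = -0.15723

v_new=-0.277, w_new=-0.15723


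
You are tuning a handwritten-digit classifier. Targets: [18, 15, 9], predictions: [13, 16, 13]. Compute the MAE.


Absolute errors: |18-13|=5, |15-16|=1, |9-13|=4
Sum = 10
MAE = 10/3 = 10/3

10/3


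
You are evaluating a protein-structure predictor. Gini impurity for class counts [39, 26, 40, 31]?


Probabilities: [39/136, 26/136, 40/136, 31/136] ≈ [0.2868, 0.1912, 0.2941, 0.2279]
Σpᵢ² = (1521 + 676 + 1600 + 961)/136² = 4758/18496
Gini = 1 - Σpᵢ² = 1 - 4758/18496 = 0.7428

0.7428


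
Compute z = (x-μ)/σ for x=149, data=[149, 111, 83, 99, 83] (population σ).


μ = 105, σ = 24.3967
z = (149 - 105)/24.3967 = 1.8035

1.8035


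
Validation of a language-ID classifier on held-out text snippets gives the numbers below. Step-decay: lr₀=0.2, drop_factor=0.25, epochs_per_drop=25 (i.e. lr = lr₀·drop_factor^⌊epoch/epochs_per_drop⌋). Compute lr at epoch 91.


n_drops = ⌊91/25⌋ = 3
lr = 0.2·0.25^3 = 0.2·0.015625 = 0.003125

0.003125


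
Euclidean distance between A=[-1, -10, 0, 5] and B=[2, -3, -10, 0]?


d = √((-1-2)² + (-10+ 3)² + (0+ 10)² + (5-0)²)
  = √(9 + 49 + 100 + 25)
  = √183 = 13.5277

13.5277


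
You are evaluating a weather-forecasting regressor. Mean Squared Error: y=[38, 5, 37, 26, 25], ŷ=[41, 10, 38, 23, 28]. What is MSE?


Squared errors: (38-41)²=9, (5-10)²=25, (37-38)²=1, (26-23)²=9, (25-28)²=9
Sum = 53
MSE = 53/5 = 53/5

53/5


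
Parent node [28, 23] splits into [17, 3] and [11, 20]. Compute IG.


Parent = [28, 23], H_parent = 0.9931
H_left = 0.6098 (n=20), H_right = 0.9383 (n=31)
H_children = (20/51)·0.6098 + (31/51)·0.9383 = 0.8095
IG = 0.9931 - 0.8095 = 0.1836

0.1836


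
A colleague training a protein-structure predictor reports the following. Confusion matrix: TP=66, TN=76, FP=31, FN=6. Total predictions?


Total = TP + TN + FP + FN
= 66 + 76 + 31 + 6
= 179
(Predicted positive: 97, predicted negative: 82)

179


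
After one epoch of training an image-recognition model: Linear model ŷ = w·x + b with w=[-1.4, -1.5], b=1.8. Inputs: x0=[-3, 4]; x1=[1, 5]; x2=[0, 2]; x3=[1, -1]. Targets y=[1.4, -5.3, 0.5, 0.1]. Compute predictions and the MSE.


ŷ0 = (-1.4)·(-3) + (-1.5)·(4) + 1.8 = -0.0
ŷ1 = (-1.4)·(1) + (-1.5)·(5) + 1.8 = -7.1
ŷ2 = (-1.4)·(0) + (-1.5)·(2) + 1.8 = -1.2
ŷ3 = (-1.4)·(1) + (-1.5)·(-1) + 1.8 = 1.9
errors² = [1.96, 3.24, 2.89, 3.24]
MSE = 11.3300/4 = 2.8325

2.8325


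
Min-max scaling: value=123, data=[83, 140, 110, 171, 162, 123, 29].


min=29, max=171
(123-29)/(171-29) = 94/142 = 0.662

0.662


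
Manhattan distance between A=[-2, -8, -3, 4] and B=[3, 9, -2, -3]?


d = |-2-3| + |-8-9| + |-3+ 2| + |4+ 3|
  = 5 + 17 + 1 + 7
  = 30

30


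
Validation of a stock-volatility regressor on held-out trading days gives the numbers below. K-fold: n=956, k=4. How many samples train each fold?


Fold size = 956/4 = 239
Training per fold = 956 - 239 = 717

717


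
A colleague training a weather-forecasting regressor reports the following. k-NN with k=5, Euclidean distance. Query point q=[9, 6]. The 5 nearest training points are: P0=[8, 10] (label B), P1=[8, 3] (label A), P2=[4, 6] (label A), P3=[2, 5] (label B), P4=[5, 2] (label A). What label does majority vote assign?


d(q,P0) = 4.1231  (label B)
d(q,P1) = 3.1623  (label A)
d(q,P2) = 5.0  (label A)
d(q,P3) = 7.0711  (label B)
d(q,P4) = 5.6569  (label A)
Votes: A=3, B=2
Majority → A

A


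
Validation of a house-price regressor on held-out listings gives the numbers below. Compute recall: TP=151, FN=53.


Recall = TP/(TP+FN)
= 151/(151+53)
= 151/204 = 74.02%

74.02%


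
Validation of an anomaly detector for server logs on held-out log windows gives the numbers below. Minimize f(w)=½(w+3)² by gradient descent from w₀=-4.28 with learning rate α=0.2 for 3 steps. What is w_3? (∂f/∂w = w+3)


step 1: grad = -4.28+3 = -1.28; w = -4.28 - 0.2·(-1.28) = -4.024
step 2: grad = -4.024+3 = -1.024; w = -4.024 - 0.2·(-1.024) = -3.8192
step 3: grad = -3.8192+3 = -0.8192; w = -3.8192 - 0.2·(-0.8192) = -3.65536

-3.65536


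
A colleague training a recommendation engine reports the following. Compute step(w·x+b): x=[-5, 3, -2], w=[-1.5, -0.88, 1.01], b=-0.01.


z = (-5)·(-1.5) + (3)·(-0.88) + (-2)·(1.01) - 0.01
  = 2.83
step(z) = 1 (z≥0)

1


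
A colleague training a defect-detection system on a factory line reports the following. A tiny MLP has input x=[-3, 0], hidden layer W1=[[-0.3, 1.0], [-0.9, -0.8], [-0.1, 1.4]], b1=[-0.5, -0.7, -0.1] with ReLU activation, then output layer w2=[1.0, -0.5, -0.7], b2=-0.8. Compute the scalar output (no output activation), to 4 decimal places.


z1[0] = (-0.3)·(-3) + (1.0)·(0) - 0.5 = 0.4
z1[1] = (-0.9)·(-3) + (-0.8)·(0) - 0.7 = 2.0
z1[2] = (-0.1)·(-3) + (1.4)·(0) - 0.1 = 0.2
h = ReLU(z1) = [0.4, 2.0, 0.2]
output = (1.0)·(0.4) + (-0.5)·(2.0) + (-0.7)·(0.2) - 0.8 = -1.54

-1.54


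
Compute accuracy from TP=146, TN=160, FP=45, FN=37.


Accuracy = (TP+TN)/(TP+TN+FP+FN)
= (146+160)/(388)
= 306/388 = 78.87%

78.87%


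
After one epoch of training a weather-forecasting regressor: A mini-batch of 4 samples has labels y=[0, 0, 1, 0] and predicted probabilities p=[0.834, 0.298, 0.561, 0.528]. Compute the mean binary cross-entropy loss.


L[0] = -ln(1-0.834) = -ln(0.166) = 1.7958
L[1] = -ln(1-0.298) = -ln(0.702) = 0.3538
L[2] = -ln(0.561) = 0.578
L[3] = -ln(1-0.528) = -ln(0.472) = 0.7508
mean = (1.7958 + 0.3538 + 0.578 + 0.7508)/4 = 0.8696

0.8696


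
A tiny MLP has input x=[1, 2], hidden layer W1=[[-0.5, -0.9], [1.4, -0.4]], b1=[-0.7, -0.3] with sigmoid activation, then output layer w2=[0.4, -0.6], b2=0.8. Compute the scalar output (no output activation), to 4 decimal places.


z1[0] = (-0.5)·(1) + (-0.9)·(2) - 0.7 = -3.0
z1[1] = (1.4)·(1) + (-0.4)·(2) - 0.3 = 0.3
h = sigmoid(z1) = [0.0474, 0.5744]
output = (0.4)·(0.0474) + (-0.6)·(0.5744) + 0.8 = 0.4743

0.4743


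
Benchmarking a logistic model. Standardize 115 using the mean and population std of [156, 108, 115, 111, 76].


μ = 113.2, σ = 25.4982
z = (115 - 113.2)/25.4982 = 0.0706

0.0706


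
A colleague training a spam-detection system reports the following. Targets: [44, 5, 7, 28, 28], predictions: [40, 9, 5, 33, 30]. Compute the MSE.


Squared errors: (44-40)²=16, (5-9)²=16, (7-5)²=4, (28-33)²=25, (28-30)²=4
Sum = 65
MSE = 65/5 = 13

13


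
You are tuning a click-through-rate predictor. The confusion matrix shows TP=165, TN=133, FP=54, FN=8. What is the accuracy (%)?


Accuracy = (TP+TN)/(TP+TN+FP+FN)
= (165+133)/(360)
= 298/360 = 82.78%

82.78%


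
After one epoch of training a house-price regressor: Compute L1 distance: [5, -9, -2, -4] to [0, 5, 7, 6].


d = |5-0| + |-9-5| + |-2-7| + |-4-6|
  = 5 + 14 + 9 + 10
  = 38

38


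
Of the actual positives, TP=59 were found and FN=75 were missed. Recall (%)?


Recall = TP/(TP+FN)
= 59/(59+75)
= 59/134 = 44.03%

44.03%


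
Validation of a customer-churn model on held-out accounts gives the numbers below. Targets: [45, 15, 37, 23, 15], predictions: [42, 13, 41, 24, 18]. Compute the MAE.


Absolute errors: |45-42|=3, |15-13|=2, |37-41|=4, |23-24|=1, |15-18|=3
Sum = 13
MAE = 13/5 = 13/5

13/5


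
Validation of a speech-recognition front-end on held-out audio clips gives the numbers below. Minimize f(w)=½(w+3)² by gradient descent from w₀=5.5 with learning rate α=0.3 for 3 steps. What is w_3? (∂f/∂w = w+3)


step 1: grad = 5.5+3 = 8.5; w = 5.5 - 0.3·(8.5) = 2.95
step 2: grad = 2.95+3 = 5.95; w = 2.95 - 0.3·(5.95) = 1.165
step 3: grad = 1.165+3 = 4.165; w = 1.165 - 0.3·(4.165) = -0.0845

-0.0845


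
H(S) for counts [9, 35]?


Probabilities: [9/44, 35/44] ≈ [0.2045, 0.7955]
H = -((9/44)·log₂(9/44) + (35/44)·log₂(35/44))
  = 0.7309 bits

0.7309 bits


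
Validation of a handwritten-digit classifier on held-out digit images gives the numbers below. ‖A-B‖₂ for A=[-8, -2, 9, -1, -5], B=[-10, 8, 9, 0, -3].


d = √((-8+ 10)² + (-2-8)² + (9-9)² + (-1-0)² + (-5+ 3)²)
  = √(4 + 100 + 0 + 1 + 4)
  = √109 = 10.4403

10.4403


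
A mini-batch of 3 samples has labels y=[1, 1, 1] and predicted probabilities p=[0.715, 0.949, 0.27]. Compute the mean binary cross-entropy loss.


L[0] = -ln(0.715) = 0.3355
L[1] = -ln(0.949) = 0.0523
L[2] = -ln(0.27) = 1.3093
mean = (0.3355 + 0.0523 + 1.3093)/3 = 0.5657

0.5657


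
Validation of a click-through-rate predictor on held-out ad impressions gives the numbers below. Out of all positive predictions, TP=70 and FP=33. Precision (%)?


Precision = TP/(TP+FP)
= 70/(70+33)
= 70/103 = 67.96%

67.96%


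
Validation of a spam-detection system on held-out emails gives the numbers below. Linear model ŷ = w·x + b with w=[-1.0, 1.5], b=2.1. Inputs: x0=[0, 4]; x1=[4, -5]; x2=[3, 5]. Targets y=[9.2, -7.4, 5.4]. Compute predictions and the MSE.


ŷ0 = (-1.0)·(0) + (1.5)·(4) + 2.1 = 8.1
ŷ1 = (-1.0)·(4) + (1.5)·(-5) + 2.1 = -9.4
ŷ2 = (-1.0)·(3) + (1.5)·(5) + 2.1 = 6.6
errors² = [1.21, 4.0, 1.44]
MSE = 6.6500/3 = 2.2167

2.2167


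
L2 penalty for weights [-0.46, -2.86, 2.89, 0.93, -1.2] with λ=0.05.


‖w‖₂² = (-0.46)² + (-2.86)² + (2.89)² + (0.93)² + (-1.2)²
     = 0.2116 + 8.1796 + 8.3521 + 0.8649 + 1.44
     = 19.0482
λ·‖w‖₂² = 0.05·19.0482 = 0.95241

0.95241


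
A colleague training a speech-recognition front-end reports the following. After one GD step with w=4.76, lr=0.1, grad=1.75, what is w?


w_new = w - α·∇
= 4.76 - 0.1·1.75
= 4.76 - 0.175
= 4.585

4.585


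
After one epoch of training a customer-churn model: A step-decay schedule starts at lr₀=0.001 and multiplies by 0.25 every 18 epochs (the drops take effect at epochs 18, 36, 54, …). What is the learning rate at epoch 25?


n_drops = ⌊25/18⌋ = 1
lr = 0.001·0.25^1 = 0.001·0.25 = 0.00025

0.00025


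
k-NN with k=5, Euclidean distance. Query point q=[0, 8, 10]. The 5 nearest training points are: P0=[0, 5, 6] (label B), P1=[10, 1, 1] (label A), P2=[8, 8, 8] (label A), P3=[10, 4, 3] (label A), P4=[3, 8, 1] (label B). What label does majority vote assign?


d(q,P0) = 5.0  (label B)
d(q,P1) = 15.1658  (label A)
d(q,P2) = 8.2462  (label A)
d(q,P3) = 12.8452  (label A)
d(q,P4) = 9.4868  (label B)
Votes: A=3, B=2
Majority → A

A


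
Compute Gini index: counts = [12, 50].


Probabilities: [12/62, 50/62] ≈ [0.1935, 0.8065]
Σpᵢ² = (144 + 2500)/62² = 2644/3844
Gini = 1 - Σpᵢ² = 1 - 2644/3844 = 0.3122

0.3122


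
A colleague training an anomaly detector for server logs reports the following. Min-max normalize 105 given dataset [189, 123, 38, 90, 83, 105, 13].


min=13, max=189
(105-13)/(189-13) = 92/176 = 0.5227

0.5227


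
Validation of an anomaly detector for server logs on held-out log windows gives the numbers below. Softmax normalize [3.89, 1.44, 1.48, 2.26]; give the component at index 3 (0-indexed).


Exponentials: e^3.89=48.9109, e^1.44=4.2207, e^1.48=4.3929, e^2.26=9.5831
Sum = 67.1076
Softmax = [0.7288, 0.0629, 0.0655, 0.1428]
p[3] = 9.5831/67.1076 = 0.1428

0.1428


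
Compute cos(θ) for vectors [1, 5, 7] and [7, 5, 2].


A·B = 1·7 + 5·5 + 7·2 = 46
‖A‖ = √75 = 8.6603, ‖B‖ = √78 = 8.8318
cos = 46/(√75·√78) = 46/√5850 = 0.6014

0.6014


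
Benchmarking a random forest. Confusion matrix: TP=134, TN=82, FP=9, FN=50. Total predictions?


Total = TP + TN + FP + FN
= 134 + 82 + 9 + 50
= 275
(Predicted positive: 143, predicted negative: 132)

275


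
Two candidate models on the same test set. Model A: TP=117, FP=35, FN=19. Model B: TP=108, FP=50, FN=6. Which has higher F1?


Model A: P=117/152=0.7697, R=117/136=0.8603, F1=2PR/(P+R)=2TP/(2TP+FP+FN)=234/288=0.8125
Model B: P=108/158=0.6835, R=108/114=0.9474, F1=2PR/(P+R)=2TP/(2TP+FP+FN)=216/272=0.7941
0.8125 > 0.7941 → Model A

Model A


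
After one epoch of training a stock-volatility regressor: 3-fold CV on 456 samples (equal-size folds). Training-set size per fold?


Fold size = 456/3 = 152
Training per fold = 456 - 152 = 304

304


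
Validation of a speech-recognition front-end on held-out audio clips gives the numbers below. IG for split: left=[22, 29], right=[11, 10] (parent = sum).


Parent = [33, 39], H_parent = 0.995
H_left = 0.9864 (n=51), H_right = 0.9984 (n=21)
H_children = (51/72)·0.9864 + (21/72)·0.9984 = 0.9899
IG = 0.995 - 0.9899 = 0.0051

0.0051


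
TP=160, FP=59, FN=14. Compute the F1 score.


Precision = 160/219 = 0.7306
Recall = 160/174 = 0.9195
F1 = 2·P·R/(P+R) = 2·TP/(2·TP+FP+FN) = 320/(320+59+14) = 320/393 = 0.8142

0.8142


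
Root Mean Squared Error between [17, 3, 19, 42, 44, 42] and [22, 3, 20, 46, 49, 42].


MSE = 67/6 = 11.1667
RMSE = √(67/6) = 3.3417

3.3417


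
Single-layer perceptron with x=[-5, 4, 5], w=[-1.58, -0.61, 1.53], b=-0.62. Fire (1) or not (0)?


z = (-5)·(-1.58) + (4)·(-0.61) + (5)·(1.53) - 0.62
  = 12.49
step(z) = 1 (z≥0)

1


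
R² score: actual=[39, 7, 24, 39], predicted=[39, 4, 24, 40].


ȳ = 27.25
SS_res = Σ(y-ŷ)² = 10
SS_tot = Σ(y-ȳ)² = 696.75
R² = 1 - SS_res/SS_tot = 1 - 0.0144 = 0.9856

0.9856


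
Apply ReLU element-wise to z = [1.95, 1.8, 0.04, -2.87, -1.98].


ReLU(1.95) = max(0, 1.95) = 1.95
ReLU(1.8) = max(0, 1.8) = 1.8
ReLU(0.04) = max(0, 0.04) = 0.04
ReLU(-2.87) = max(0, -2.87) = 0.0
ReLU(-1.98) = max(0, -1.98) = 0.0
result = [1.95, 1.8, 0.04, 0.0, 0.0]

[1.95, 1.8, 0.04, 0.0, 0.0]


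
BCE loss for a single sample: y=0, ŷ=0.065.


BCE = -[y·ln(p) + (1-y)·ln(1-p)]
= -0 - 1·ln(1-0.065)
= -ln(0.935) = 0.0672

0.0672


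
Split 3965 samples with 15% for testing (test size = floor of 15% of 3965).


Test = ⌊3965·15/100⌋ = 594
Train = 3965 - 594 = 3371

Train: 3371, Test: 594


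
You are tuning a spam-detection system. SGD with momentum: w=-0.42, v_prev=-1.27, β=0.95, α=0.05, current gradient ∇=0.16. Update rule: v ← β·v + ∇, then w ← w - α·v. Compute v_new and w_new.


v_new = 0.95·-1.27 + 0.16 = -1.2065 + 0.16 = -1.0465
w_new = -0.42 - 0.05·-1.0465 = -0.42 + 0.052325 = -0.367675

v_new=-1.0465, w_new=-0.367675


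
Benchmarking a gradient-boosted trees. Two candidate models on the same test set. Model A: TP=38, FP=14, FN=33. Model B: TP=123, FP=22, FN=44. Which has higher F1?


Model A: P=38/52=0.7308, R=38/71=0.5352, F1=2PR/(P+R)=2TP/(2TP+FP+FN)=76/123=0.6179
Model B: P=123/145=0.8483, R=123/167=0.7365, F1=2PR/(P+R)=2TP/(2TP+FP+FN)=246/312=0.7885
0.6179 < 0.7885 → Model B

Model B


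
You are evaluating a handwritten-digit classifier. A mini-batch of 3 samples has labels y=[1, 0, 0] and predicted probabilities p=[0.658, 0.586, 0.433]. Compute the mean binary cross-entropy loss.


L[0] = -ln(0.658) = 0.4186
L[1] = -ln(1-0.586) = -ln(0.414) = 0.8819
L[2] = -ln(1-0.433) = -ln(0.567) = 0.5674
mean = (0.4186 + 0.8819 + 0.5674)/3 = 0.6226

0.6226


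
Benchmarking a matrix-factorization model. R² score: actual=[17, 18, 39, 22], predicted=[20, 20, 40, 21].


ȳ = 24
SS_res = Σ(y-ŷ)² = 15
SS_tot = Σ(y-ȳ)² = 314
R² = 1 - SS_res/SS_tot = 1 - 0.0478 = 0.9522

0.9522


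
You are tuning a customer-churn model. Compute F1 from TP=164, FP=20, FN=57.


Precision = 164/184 = 0.8913
Recall = 164/221 = 0.7421
F1 = 2·P·R/(P+R) = 2·TP/(2·TP+FP+FN) = 328/(328+20+57) = 328/405 = 0.8099

0.8099


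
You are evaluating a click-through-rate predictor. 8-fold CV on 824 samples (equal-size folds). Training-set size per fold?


Fold size = 824/8 = 103
Training per fold = 824 - 103 = 721

721


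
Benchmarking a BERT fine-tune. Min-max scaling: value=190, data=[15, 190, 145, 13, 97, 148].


min=13, max=190
(190-13)/(190-13) = 177/177 = 1.0

1.0


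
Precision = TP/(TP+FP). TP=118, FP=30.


Precision = TP/(TP+FP)
= 118/(118+30)
= 118/148 = 79.73%

79.73%


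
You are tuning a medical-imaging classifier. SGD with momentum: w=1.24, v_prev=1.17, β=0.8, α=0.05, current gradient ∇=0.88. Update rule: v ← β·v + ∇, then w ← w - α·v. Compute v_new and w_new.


v_new = 0.8·1.17 + 0.88 = 0.936 + 0.88 = 1.816
w_new = 1.24 - 0.05·1.816 = 1.24 - 0.0908 = 1.1492

v_new=1.816, w_new=1.1492


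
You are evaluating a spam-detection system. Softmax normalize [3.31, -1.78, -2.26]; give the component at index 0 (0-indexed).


Exponentials: e^3.31=27.3851, e^-1.78=0.1686, e^-2.26=0.1044
Sum = 27.6581
Softmax = [0.9901, 0.0061, 0.0038]
p[0] = 27.3851/27.6581 = 0.9901

0.9901


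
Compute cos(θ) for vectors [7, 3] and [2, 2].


A·B = 7·2 + 3·2 = 20
‖A‖ = √58 = 7.6158, ‖B‖ = √8 = 2.8284
cos = 20/(√58·√8) = 20/√464 = 0.9285

0.9285


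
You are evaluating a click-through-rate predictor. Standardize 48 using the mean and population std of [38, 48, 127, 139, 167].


μ = 103.8, σ = 51.4097
z = (48 - 103.8)/51.4097 = -1.0854

-1.0854


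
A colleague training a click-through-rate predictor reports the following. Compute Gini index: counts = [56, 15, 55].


Probabilities: [56/126, 15/126, 55/126] ≈ [0.4444, 0.119, 0.4365]
Σpᵢ² = (3136 + 225 + 3025)/126² = 6386/15876
Gini = 1 - Σpᵢ² = 1 - 6386/15876 = 0.5978

0.5978


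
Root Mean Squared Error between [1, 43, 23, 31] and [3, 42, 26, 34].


MSE = 23/4 = 5.75
RMSE = √(23/4) = 2.3979

2.3979


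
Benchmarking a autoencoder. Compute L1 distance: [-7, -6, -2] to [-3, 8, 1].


d = |-7+ 3| + |-6-8| + |-2-1|
  = 4 + 14 + 3
  = 21

21


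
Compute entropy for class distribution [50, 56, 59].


Probabilities: [50/165, 56/165, 59/165] ≈ [0.303, 0.3394, 0.3576]
H = -((50/165)·log₂(50/165) + (56/165)·log₂(56/165) + (59/165)·log₂(59/165))
  = 1.5816 bits

1.5816 bits


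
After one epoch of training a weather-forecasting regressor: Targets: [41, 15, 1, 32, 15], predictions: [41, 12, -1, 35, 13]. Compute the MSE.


Squared errors: (41-41)²=0, (15-12)²=9, (1+ 1)²=4, (32-35)²=9, (15-13)²=4
Sum = 26
MSE = 26/5 = 26/5

26/5


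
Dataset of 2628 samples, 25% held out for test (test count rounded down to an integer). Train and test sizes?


Test = ⌊2628·25/100⌋ = 657
Train = 2628 - 657 = 1971

Train: 1971, Test: 657


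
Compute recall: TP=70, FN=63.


Recall = TP/(TP+FN)
= 70/(70+63)
= 70/133 = 52.63%

52.63%


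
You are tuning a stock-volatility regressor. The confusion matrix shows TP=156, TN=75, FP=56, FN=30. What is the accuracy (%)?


Accuracy = (TP+TN)/(TP+TN+FP+FN)
= (156+75)/(317)
= 231/317 = 72.87%

72.87%


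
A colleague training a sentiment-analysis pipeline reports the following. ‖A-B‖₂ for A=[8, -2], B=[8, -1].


d = √((8-8)² + (-2+ 1)²)
  = √(0 + 1)
  = √1 = 1.0

1.0


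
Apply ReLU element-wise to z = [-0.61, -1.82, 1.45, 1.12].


ReLU(-0.61) = max(0, -0.61) = 0.0
ReLU(-1.82) = max(0, -1.82) = 0.0
ReLU(1.45) = max(0, 1.45) = 1.45
ReLU(1.12) = max(0, 1.12) = 1.12
result = [0.0, 0.0, 1.45, 1.12]

[0.0, 0.0, 1.45, 1.12]


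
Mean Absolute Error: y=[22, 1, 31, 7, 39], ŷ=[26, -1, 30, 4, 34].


Absolute errors: |22-26|=4, |1+ 1|=2, |31-30|=1, |7-4|=3, |39-34|=5
Sum = 15
MAE = 15/5 = 3

3


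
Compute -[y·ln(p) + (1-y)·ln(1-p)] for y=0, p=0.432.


BCE = -[y·ln(p) + (1-y)·ln(1-p)]
= -0 - 1·ln(1-0.432)
= -ln(0.568) = 0.5656

0.5656


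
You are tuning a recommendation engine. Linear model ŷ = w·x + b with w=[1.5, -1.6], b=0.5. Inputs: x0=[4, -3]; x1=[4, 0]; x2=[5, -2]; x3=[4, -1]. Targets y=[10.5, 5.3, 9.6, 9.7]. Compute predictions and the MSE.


ŷ0 = (1.5)·(4) + (-1.6)·(-3) + 0.5 = 11.3
ŷ1 = (1.5)·(4) + (-1.6)·(0) + 0.5 = 6.5
ŷ2 = (1.5)·(5) + (-1.6)·(-2) + 0.5 = 11.2
ŷ3 = (1.5)·(4) + (-1.6)·(-1) + 0.5 = 8.1
errors² = [0.64, 1.44, 2.56, 2.56]
MSE = 7.2000/4 = 1.8

1.8


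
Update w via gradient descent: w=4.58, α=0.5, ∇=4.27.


w_new = w - α·∇
= 4.58 - 0.5·4.27
= 4.58 - 2.135
= 2.445

2.445


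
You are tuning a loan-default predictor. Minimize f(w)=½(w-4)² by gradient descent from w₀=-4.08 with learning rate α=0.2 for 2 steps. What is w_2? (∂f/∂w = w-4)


step 1: grad = -4.08-4 = -8.08; w = -4.08 - 0.2·(-8.08) = -2.464
step 2: grad = -2.464-4 = -6.464; w = -2.464 - 0.2·(-6.464) = -1.1712

-1.1712


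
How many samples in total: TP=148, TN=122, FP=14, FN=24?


Total = TP + TN + FP + FN
= 148 + 122 + 14 + 24
= 308
(Predicted positive: 162, predicted negative: 146)

308


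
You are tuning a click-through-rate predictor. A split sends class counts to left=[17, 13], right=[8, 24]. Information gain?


Parent = [25, 37], H_parent = 0.9728
H_left = 0.9871 (n=30), H_right = 0.8113 (n=32)
H_children = (30/62)·0.9871 + (32/62)·0.8113 = 0.8964
IG = 0.9728 - 0.8964 = 0.0764

0.0764


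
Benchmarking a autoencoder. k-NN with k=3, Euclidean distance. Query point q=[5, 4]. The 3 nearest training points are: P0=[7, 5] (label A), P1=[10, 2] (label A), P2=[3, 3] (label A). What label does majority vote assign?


d(q,P0) = 2.2361  (label A)
d(q,P1) = 5.3852  (label A)
d(q,P2) = 2.2361  (label A)
Votes: A=3, B=0
Majority → A

A


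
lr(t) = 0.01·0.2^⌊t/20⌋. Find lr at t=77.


n_drops = ⌊77/20⌋ = 3
lr = 0.01·0.2^3 = 0.01·0.008 = 0.00008

0.00008


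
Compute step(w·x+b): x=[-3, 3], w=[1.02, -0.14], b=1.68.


z = (-3)·(1.02) + (3)·(-0.14) + 1.68
  = -1.8
step(z) = 0 (z<0)

0


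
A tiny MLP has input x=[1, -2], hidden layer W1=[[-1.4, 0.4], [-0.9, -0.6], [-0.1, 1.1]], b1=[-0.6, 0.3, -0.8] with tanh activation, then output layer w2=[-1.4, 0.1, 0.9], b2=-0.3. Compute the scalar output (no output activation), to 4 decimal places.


z1[0] = (-1.4)·(1) + (0.4)·(-2) - 0.6 = -2.8
z1[1] = (-0.9)·(1) + (-0.6)·(-2) + 0.3 = 0.6
z1[2] = (-0.1)·(1) + (1.1)·(-2) - 0.8 = -3.1
h = tanh(z1) = [-0.9926, 0.537, -0.9959]
output = (-1.4)·(-0.9926) + (0.1)·(0.537) + (0.9)·(-0.9959) - 0.3 = 0.247

0.247


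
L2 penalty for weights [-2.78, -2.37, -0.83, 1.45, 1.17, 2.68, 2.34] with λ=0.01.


‖w‖₂² = (-2.78)² + (-2.37)² + (-0.83)² + (1.45)² + (1.17)² + (2.68)² + (2.34)²
     = 7.7284 + 5.6169 + 0.6889 + 2.1025 + 1.3689 + 7.1824 + 5.4756
     = 30.1636
λ·‖w‖₂² = 0.01·30.1636 = 0.301636

0.301636


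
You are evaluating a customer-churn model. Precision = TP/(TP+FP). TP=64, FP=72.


Precision = TP/(TP+FP)
= 64/(64+72)
= 64/136 = 47.06%

47.06%


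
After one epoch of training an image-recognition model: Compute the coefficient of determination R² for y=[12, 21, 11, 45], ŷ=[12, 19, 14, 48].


ȳ = 22.25
SS_res = Σ(y-ŷ)² = 22
SS_tot = Σ(y-ȳ)² = 750.75
R² = 1 - SS_res/SS_tot = 1 - 0.0293 = 0.9707

0.9707


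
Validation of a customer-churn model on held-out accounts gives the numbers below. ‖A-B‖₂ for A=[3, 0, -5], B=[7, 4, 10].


d = √((3-7)² + (0-4)² + (-5-10)²)
  = √(16 + 16 + 225)
  = √257 = 16.0312

16.0312


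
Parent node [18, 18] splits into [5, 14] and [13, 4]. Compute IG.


Parent = [18, 18], H_parent = 1
H_left = 0.8315 (n=19), H_right = 0.7871 (n=17)
H_children = (19/36)·0.8315 + (17/36)·0.7871 = 0.8105
IG = 1 - 0.8105 = 0.1895

0.1895


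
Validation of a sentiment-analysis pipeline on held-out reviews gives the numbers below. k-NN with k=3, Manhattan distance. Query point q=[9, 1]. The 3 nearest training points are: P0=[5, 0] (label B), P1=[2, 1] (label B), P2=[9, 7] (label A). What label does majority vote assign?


d(q,P0) = 5  (label B)
d(q,P1) = 7  (label B)
d(q,P2) = 6  (label A)
Votes: A=1, B=2
Majority → B

B


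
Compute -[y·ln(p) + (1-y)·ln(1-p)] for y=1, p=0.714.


BCE = -[y·ln(p) + (1-y)·ln(1-p)]
= -1·ln(0.714) - 0
= -ln(0.714) = 0.3369

0.3369


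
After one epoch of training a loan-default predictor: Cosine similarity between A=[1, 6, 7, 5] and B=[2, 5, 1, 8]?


A·B = 1·2 + 6·5 + 7·1 + 5·8 = 79
‖A‖ = √111 = 10.5357, ‖B‖ = √94 = 9.6954
cos = 79/(√111·√94) = 79/√10434 = 0.7734

0.7734


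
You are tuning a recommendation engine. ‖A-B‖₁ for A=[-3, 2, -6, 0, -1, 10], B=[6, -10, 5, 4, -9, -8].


d = |-3-6| + |2+ 10| + |-6-5| + |0-4| + |-1+ 9| + |10+ 8|
  = 9 + 12 + 11 + 4 + 8 + 18
  = 62

62


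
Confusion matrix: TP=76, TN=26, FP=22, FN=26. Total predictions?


Total = TP + TN + FP + FN
= 76 + 26 + 22 + 26
= 150
(Predicted positive: 98, predicted negative: 52)

150


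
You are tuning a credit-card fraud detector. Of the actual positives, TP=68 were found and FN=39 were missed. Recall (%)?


Recall = TP/(TP+FN)
= 68/(68+39)
= 68/107 = 63.55%

63.55%


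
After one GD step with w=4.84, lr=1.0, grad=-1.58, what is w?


w_new = w - α·∇
= 4.84 - 1.0·-1.58
= 4.84 + 1.58
= 6.42

6.42


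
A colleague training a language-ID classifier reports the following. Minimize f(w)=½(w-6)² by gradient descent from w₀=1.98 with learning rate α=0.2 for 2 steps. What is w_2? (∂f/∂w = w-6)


step 1: grad = 1.98-6 = -4.02; w = 1.98 - 0.2·(-4.02) = 2.784
step 2: grad = 2.784-6 = -3.216; w = 2.784 - 0.2·(-3.216) = 3.4272

3.4272


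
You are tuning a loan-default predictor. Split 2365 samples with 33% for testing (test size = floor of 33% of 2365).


Test = ⌊2365·33/100⌋ = 780
Train = 2365 - 780 = 1585

Train: 1585, Test: 780


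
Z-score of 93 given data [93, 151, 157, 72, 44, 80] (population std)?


μ = 99.5, σ = 41.2664
z = (93 - 99.5)/41.2664 = -0.1575

-0.1575


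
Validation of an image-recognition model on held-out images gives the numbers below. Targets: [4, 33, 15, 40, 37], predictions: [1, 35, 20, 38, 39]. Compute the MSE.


Squared errors: (4-1)²=9, (33-35)²=4, (15-20)²=25, (40-38)²=4, (37-39)²=4
Sum = 46
MSE = 46/5 = 46/5

46/5


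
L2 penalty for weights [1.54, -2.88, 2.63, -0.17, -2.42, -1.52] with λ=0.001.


‖w‖₂² = (1.54)² + (-2.88)² + (2.63)² + (-0.17)² + (-2.42)² + (-1.52)²
     = 2.3716 + 8.2944 + 6.9169 + 0.0289 + 5.8564 + 2.3104
     = 25.7786
λ·‖w‖₂² = 0.001·25.7786 = 0.025779

0.025779


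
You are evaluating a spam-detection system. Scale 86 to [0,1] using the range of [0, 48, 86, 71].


min=0, max=86
(86-0)/(86-0) = 86/86 = 1.0

1.0


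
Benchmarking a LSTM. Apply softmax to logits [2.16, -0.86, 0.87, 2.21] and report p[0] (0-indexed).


Exponentials: e^2.16=8.6711, e^-0.86=0.4232, e^0.87=2.3869, e^2.21=9.1157
Sum = 20.5969
Softmax = [0.421, 0.0205, 0.1159, 0.4426]
p[0] = 8.6711/20.5969 = 0.421

0.421


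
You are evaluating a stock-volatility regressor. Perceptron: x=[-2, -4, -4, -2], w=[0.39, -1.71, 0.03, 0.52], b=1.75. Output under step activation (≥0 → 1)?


z = (-2)·(0.39) + (-4)·(-1.71) + (-4)·(0.03) + (-2)·(0.52) + 1.75
  = 6.65
step(z) = 1 (z≥0)

1


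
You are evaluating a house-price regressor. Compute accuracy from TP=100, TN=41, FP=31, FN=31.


Accuracy = (TP+TN)/(TP+TN+FP+FN)
= (100+41)/(203)
= 141/203 = 69.46%

69.46%


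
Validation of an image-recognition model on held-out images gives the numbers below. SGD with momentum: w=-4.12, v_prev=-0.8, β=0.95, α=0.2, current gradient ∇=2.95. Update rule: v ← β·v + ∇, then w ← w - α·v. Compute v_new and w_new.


v_new = 0.95·-0.8 + 2.95 = -0.76 + 2.95 = 2.19
w_new = -4.12 - 0.2·2.19 = -4.12 - 0.438 = -4.558

v_new=2.19, w_new=-4.558


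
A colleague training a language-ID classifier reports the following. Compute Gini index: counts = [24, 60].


Probabilities: [24/84, 60/84] ≈ [0.2857, 0.7143]
Σpᵢ² = (576 + 3600)/84² = 4176/7056
Gini = 1 - Σpᵢ² = 1 - 4176/7056 = 0.4082

0.4082


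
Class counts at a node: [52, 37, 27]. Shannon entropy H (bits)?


Probabilities: [52/116, 37/116, 27/116] ≈ [0.4483, 0.319, 0.2328]
H = -((52/116)·log₂(52/116) + (37/116)·log₂(37/116) + (27/116)·log₂(27/116))
  = 1.5342 bits

1.5342 bits


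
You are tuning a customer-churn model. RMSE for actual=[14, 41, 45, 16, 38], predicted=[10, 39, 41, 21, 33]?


MSE = 86/5 = 17.2
RMSE = √(86/5) = 4.1473

4.1473


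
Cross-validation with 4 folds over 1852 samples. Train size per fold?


Fold size = 1852/4 = 463
Training per fold = 1852 - 463 = 1389

1389


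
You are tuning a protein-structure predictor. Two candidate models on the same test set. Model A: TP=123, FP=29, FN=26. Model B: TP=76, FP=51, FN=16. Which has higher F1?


Model A: P=123/152=0.8092, R=123/149=0.8255, F1=2PR/(P+R)=2TP/(2TP+FP+FN)=246/301=0.8173
Model B: P=76/127=0.5984, R=76/92=0.8261, F1=2PR/(P+R)=2TP/(2TP+FP+FN)=152/219=0.6941
0.8173 > 0.6941 → Model A

Model A


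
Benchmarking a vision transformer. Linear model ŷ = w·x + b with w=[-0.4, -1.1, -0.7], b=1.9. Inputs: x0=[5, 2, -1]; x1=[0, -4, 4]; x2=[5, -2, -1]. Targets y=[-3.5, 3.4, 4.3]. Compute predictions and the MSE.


ŷ0 = (-0.4)·(5) + (-1.1)·(2) + (-0.7)·(-1) + 1.9 = -1.6
ŷ1 = (-0.4)·(0) + (-1.1)·(-4) + (-0.7)·(4) + 1.9 = 3.5
ŷ2 = (-0.4)·(5) + (-1.1)·(-2) + (-0.7)·(-1) + 1.9 = 2.8
errors² = [3.61, 0.01, 2.25]
MSE = 5.8700/3 = 1.9567

1.9567


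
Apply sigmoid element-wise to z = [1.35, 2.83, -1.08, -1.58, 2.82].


σ(1.35) = 1/(1+e^-1.35) = 0.7941
σ(2.83) = 1/(1+e^-2.83) = 0.9443
σ(-1.08) = 1/(1+e^1.08) = 0.2535
σ(-1.58) = 1/(1+e^1.58) = 0.1708
σ(2.82) = 1/(1+e^-2.82) = 0.9437
result = [0.7941, 0.9443, 0.2535, 0.1708, 0.9437]

[0.7941, 0.9443, 0.2535, 0.1708, 0.9437]


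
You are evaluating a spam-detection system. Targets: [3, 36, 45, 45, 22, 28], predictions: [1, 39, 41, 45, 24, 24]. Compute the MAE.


Absolute errors: |3-1|=2, |36-39|=3, |45-41|=4, |45-45|=0, |22-24|=2, |28-24|=4
Sum = 15
MAE = 15/6 = 5/2

5/2


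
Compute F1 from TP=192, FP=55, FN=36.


Precision = 192/247 = 0.7773
Recall = 192/228 = 0.8421
F1 = 2·P·R/(P+R) = 2·TP/(2·TP+FP+FN) = 384/(384+55+36) = 384/475 = 0.8084

0.8084


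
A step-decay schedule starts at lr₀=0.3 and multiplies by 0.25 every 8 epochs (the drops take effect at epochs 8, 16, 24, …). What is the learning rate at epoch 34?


n_drops = ⌊34/8⌋ = 4
lr = 0.3·0.25^4 = 0.3·0.00390625 = 0.001171875

0.001171875


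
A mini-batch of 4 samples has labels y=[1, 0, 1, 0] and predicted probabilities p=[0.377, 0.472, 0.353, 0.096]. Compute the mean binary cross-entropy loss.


L[0] = -ln(0.377) = 0.9755
L[1] = -ln(1-0.472) = -ln(0.528) = 0.6387
L[2] = -ln(0.353) = 1.0413
L[3] = -ln(1-0.096) = -ln(0.904) = 0.1009
mean = (0.9755 + 0.6387 + 1.0413 + 0.1009)/4 = 0.6891

0.6891


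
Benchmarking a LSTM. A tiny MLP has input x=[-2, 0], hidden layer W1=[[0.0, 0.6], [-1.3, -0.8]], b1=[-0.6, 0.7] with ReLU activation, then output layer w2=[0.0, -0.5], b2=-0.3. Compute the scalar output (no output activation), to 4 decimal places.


z1[0] = (0.0)·(-2) + (0.6)·(0) - 0.6 = -0.6
z1[1] = (-1.3)·(-2) + (-0.8)·(0) + 0.7 = 3.3
h = ReLU(z1) = [0.0, 3.3]
output = (0.0)·(0.0) + (-0.5)·(3.3) - 0.3 = -1.95

-1.95
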